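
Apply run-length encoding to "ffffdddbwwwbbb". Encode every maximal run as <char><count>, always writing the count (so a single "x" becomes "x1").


String: "ffffdddbwwwbbb"
Scanning for consecutive runs:
  'f' x 4
  'd' x 3
  'b' x 1
  'w' x 3
  'b' x 3
RLE = "f4d3b1w3b3"


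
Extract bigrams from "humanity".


Word: "humanity" (length 8)
Number of bigrams = 8 - 2 + 1 = 7
  Position 0: "hu"
  Position 1: "um"
  Position 2: "ma"
  Position 3: "an"
  Position 4: "ni"
  Position 5: "it"
  Position 6: "ty"
Bigrams = "hu", "um", "ma", "an", "ni", "it", "ty"


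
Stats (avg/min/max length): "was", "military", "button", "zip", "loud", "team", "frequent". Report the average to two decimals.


Lengths: "was"=3, "military"=8, "button"=6, "zip"=3, "loud"=4, "team"=4, "frequent"=8
Sum = 36, Count = 7
Average = 36/7 = 5.14
= avg=5.14, min=3, max=8


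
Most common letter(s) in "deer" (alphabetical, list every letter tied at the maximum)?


Word: "deer"
Letter counts:
  'd': 1
  'e': 2
  'r': 1
Maximum count = 2
Most frequent = 'e' (2 times each)


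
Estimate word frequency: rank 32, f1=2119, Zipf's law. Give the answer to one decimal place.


Zipf's law: f(r) = f(1) / r
f(1) = 2119
f(32) = 2119 / 32
= 66.2 occurrences


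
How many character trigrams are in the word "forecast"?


Word: "forecast" (length 8)
Number of 3-grams = length - 3 + 1 = 8 - 3 + 1
= 6


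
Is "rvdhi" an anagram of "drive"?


Word 1: "drive" → sorted: deirv
Word 2: "rvdhi" → sorted: dhirv
Same letters? deirv != dhirv
Anagram = No


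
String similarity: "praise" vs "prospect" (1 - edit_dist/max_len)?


Word 1: "praise" (length 6)
Word 2: "prospect" (length 8)
One optimal edit sequence:
  1. keep 'p'
  2. keep 'r'
  3. substitute 'a' -> 'o'  (+1)
  4. substitute 'i' -> 's'  (+1)
  5. substitute 's' -> 'p'  (+1)
  6. keep 'e'
  7. insert 'c'  (+1)
  8. insert 't'  (+1)
Edit distance = 5
Max length = max(6, 8) = 8
Similarity = 1 - 5/8
= 0.3750


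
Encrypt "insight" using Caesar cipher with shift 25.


Word: "insight"
Shift: 25
Each letter → (letter + shift) mod 26:
  'i' (8) + 25 = 7 → 'h'
  'n' (13) + 25 = 12 → 'm'
  's' (18) + 25 = 17 → 'r'
  'i' (8) + 25 = 7 → 'h'
  'g' (6) + 25 = 5 → 'f'
  'h' (7) + 25 = 6 → 'g'
  't' (19) + 25 = 18 → 's'
Result = "hmrhfgs"


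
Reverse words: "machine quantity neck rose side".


Original: "machine quantity neck rose side"
Words (1..n): machine | quantity | neck | rose | side
Reversed (n..1): side | rose | neck | quantity | machine
Result = "side rose neck quantity machine"


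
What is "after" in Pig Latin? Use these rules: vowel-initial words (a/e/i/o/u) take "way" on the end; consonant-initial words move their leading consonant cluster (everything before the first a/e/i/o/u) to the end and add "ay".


Word: "after"
Starts with vowel → add 'way'
Pig Latin = "afterway"


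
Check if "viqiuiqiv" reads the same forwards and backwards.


Word: "viqiuiqiv"
Reversed: "viqiuiqiv"
Forward == Backward? viqiuiqiv == viqiuiqiv
Palindrome = Yes


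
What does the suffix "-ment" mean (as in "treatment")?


Suffix: -ment
Example: treatment (treat + -ment)
Meaning = result of action


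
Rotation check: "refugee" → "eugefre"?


Word: "refugee", Candidate: "eugefre"
Method: check if candidate is substring of word+word
"refugeerefugee" contains "eugefre"? No
Is rotation = No


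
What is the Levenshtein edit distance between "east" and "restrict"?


Word 1: "east" (length 4)
Word 2: "restrict" (length 8)
One optimal edit sequence (insert/delete/substitute each cost 1):
  1. insert 'r'  (+1)
  2. keep 'e'
  3. insert 's'  (+1)
  4. insert 't'  (+1)
  5. insert 'r'  (+1)
  6. substitute 'a' -> 'i'  (+1)
  7. substitute 's' -> 'c'  (+1)
  8. keep 't'
Total edit operations: 6
Edit distance = 6


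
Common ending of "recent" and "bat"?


Word 1: "recent"
Word 2: "bat"
Comparing from end:
  Pos -1: 't' == 't'
  Pos -2: 'n' != 'a' (stop)
LCS = "t" (length 1)


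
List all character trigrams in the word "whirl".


Word: "whirl" (length 5)
Number of trigrams = 5 - 3 + 1 = 3
  Position 0: "whi"
  Position 1: "hir"
  Position 2: "irl"
Trigrams = "whi", "hir", "irl"


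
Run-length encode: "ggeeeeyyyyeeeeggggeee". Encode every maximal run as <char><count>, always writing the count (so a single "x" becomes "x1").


String: "ggeeeeyyyyeeeeggggeee"
Scanning for consecutive runs:
  'g' x 2
  'e' x 4
  'y' x 4
  'e' x 4
  'g' x 4
  'e' x 3
RLE = "g2e4y4e4g4e3"


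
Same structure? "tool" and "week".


Pattern of "tool": [0, 1, 1, 2]
Pattern of "week": [0, 1, 1, 2]
Patterns match
Same pattern = Yes


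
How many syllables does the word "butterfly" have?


Word: "butterfly"
Syllable breakdown: but · ter · fly
Counting: 3 parts
= 3 syllables


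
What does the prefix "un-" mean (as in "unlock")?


Prefix: un-
Example: unlock (un- + lock)
Meaning = not / reverse


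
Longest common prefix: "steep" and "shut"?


Word 1: "steep"
Word 2: "shut"
Comparing from start:
  Pos 0: 's' == 's'
  Pos 1: 't' != 'h' (stop)
LCP = "s" (length 1)


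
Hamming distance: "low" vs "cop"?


Comparing character by character (same length = 3):
  Pos 0: 'l' vs 'c' !=
  Pos 1: 'o' vs 'o' =
  Pos 2: 'w' vs 'p' !=
Hamming distance = 2


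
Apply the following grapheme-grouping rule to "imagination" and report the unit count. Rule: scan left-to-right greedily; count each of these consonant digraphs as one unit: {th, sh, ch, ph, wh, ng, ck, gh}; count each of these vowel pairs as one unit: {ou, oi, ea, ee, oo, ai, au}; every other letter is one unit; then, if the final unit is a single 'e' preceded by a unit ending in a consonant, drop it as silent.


Word: "imagination" (11 letters)
Left-to-right scan:
  [1] 'i' (letter)
  [2] 'm' (letter)
  [3] 'a' (letter)
  [4] 'g' (letter)
  [5] 'i' (letter)
  [6] 'n' (letter)
  [7] 'a' (letter)
  [8] 't' (letter)
  [9] 'i' (letter)
  [10] 'o' (letter)
  [11] 'n' (letter)
Units from scan: 11
Sound units = 11 units


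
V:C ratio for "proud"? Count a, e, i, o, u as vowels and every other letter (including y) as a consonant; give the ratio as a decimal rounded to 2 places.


Word: "proud"
Vowels (a,e,i,o,u): 2
Consonants: 3
Ratio = 2/3
= 0.67


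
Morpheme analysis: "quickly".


Word: "quickly"
Morphemes: quick | -ly
Each morpheme carries meaning
= 2 morphemes


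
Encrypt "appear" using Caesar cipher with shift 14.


Word: "appear"
Shift: 14
Each letter → (letter + shift) mod 26:
  'a' (0) + 14 = 14 → 'o'
  'p' (15) + 14 = 3 → 'd'
  'p' (15) + 14 = 3 → 'd'
  'e' (4) + 14 = 18 → 's'
  'a' (0) + 14 = 14 → 'o'
  'r' (17) + 14 = 5 → 'f'
Result = "oddsof"


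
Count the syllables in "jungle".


Word: "jungle"
Syllable breakdown: jun-gle
Counting: 2 parts
= 2 syllables


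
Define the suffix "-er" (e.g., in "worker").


Suffix: -er
Example: worker (work + -er)
Meaning = one who / more


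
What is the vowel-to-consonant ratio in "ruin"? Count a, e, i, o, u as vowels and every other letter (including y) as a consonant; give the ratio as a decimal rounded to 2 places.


Word: "ruin"
Vowels (a,e,i,o,u): 2
Consonants: 2
Ratio = 2/2
= 1.00


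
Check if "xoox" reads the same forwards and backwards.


Word: "xoox"
Reversed: "xoox"
Forward == Backward? xoox == xoox
Palindrome = Yes


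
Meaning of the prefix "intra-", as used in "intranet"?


Prefix: intra-
Example: intranet = intra- + net
Meaning = within


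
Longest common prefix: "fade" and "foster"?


Word 1: "fade"
Word 2: "foster"
Comparing from start:
  Pos 0: 'f' == 'f'
  Pos 1: 'a' != 'o' (stop)
LCP = "f" (length 1)


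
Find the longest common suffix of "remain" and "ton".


Word 1: "remain"
Word 2: "ton"
Comparing from end:
  Pos -1: 'n' == 'n'
  Pos -2: 'i' != 'o' (stop)
LCS = "n" (length 1)


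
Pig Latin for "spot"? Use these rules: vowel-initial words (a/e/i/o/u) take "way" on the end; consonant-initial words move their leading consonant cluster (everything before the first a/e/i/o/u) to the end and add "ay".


Word: "spot"
Starts with consonant(s) → move to end, add 'ay'
Consonant cluster: "sp"
Pig Latin = "otspay"


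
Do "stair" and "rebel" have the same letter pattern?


Pattern of "stair": [0, 1, 2, 3, 4]
Pattern of "rebel": [0, 1, 2, 1, 3]
Patterns do not match
Same pattern = No


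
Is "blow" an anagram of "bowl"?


Word 1: "bowl" → sorted: blow
Word 2: "blow" → sorted: blow
Same letters? blow == blow
Anagram = Yes


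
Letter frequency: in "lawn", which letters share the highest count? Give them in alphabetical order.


Word: "lawn"
Letter counts:
  'a': 1
  'l': 1
  'n': 1
  'w': 1
Maximum count = 1
Most frequent = 'a', 'l', 'n', 'w' (1 time each)


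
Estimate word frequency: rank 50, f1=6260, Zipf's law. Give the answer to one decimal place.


Zipf's law: f(r) = f(1) / r
f(1) = 6260
f(50) = 6260 / 50
= 125.2 occurrences


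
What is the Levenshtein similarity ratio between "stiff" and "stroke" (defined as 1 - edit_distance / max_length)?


Word 1: "stiff" (length 5)
Word 2: "stroke" (length 6)
One optimal edit sequence:
  1. keep 's'
  2. keep 't'
  3. insert 'r'  (+1)
  4. substitute 'i' -> 'o'  (+1)
  5. substitute 'f' -> 'k'  (+1)
  6. substitute 'f' -> 'e'  (+1)
Edit distance = 4
Max length = max(5, 6) = 6
Similarity = 1 - 4/6
= 0.3333


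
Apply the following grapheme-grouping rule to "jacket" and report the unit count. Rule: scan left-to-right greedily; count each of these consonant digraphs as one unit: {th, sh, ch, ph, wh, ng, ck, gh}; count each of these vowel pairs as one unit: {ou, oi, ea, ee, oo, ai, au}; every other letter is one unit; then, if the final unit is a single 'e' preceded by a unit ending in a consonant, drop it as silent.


Word: "jacket" (6 letters)
Left-to-right scan:
  (1) 'j' (letter)
  (2) 'a' (letter)
  (3) 'ck' (digraph)
  (4) 'e' (letter)
  (5) 't' (letter)
Units from scan: 5
Sound units = 5 units


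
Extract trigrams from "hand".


Word: "hand" (length 4)
Number of trigrams = 4 - 3 + 1 = 2
  Position 0: "han"
  Position 1: "and"
Trigrams = "han", "and"


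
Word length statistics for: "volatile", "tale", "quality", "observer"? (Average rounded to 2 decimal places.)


Lengths: "volatile"=8, "tale"=4, "quality"=7, "observer"=8
Sum = 27, Count = 4
Average = 27/4 = 6.75
= avg=6.75, min=4, max=8


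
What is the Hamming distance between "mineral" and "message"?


Comparing character by character (same length = 7):
  Pos 0: 'm' vs 'm' =
  Pos 1: 'i' vs 'e' !=
  Pos 2: 'n' vs 's' !=
  Pos 3: 'e' vs 's' !=
  Pos 4: 'r' vs 'a' !=
  Pos 5: 'a' vs 'g' !=
  Pos 6: 'l' vs 'e' !=
Hamming distance = 6


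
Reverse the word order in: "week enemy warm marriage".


Original: "week enemy warm marriage"
Words (1..n): week | enemy | warm | marriage
Reversed (n..1): marriage | warm | enemy | week
Result = "marriage warm enemy week"


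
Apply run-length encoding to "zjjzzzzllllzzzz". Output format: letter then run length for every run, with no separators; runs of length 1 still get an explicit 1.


String: "zjjzzzzllllzzzz"
Scanning for consecutive runs:
  'z' x 1
  'j' x 2
  'z' x 4
  'l' x 4
  'z' x 4
RLE = "z1j2z4l4z4"


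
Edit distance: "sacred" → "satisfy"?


Word 1: "sacred" (length 6)
Word 2: "satisfy" (length 7)
One optimal edit sequence (insert/delete/substitute each cost 1):
  1. keep 's'
  2. keep 'a'
  3. insert 't'  (+1)
  4. substitute 'c' -> 'i'  (+1)
  5. substitute 'r' -> 's'  (+1)
  6. substitute 'e' -> 'f'  (+1)
  7. substitute 'd' -> 'y'  (+1)
Total edit operations: 5
Edit distance = 5


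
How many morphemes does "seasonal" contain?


Word: "seasonal"
Morphemes: season + -al
Each morpheme carries meaning
= 2 morphemes


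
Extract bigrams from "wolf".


Word: "wolf" (length 4)
Number of bigrams = 4 - 2 + 1 = 3
  Position 0: "wo"
  Position 1: "ol"
  Position 2: "lf"
Bigrams = "wo", "ol", "lf"


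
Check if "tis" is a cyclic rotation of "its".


Word: "its", Candidate: "tis"
Method: check if candidate is substring of word+word
"itsits" contains "tis"? No
Is rotation = No


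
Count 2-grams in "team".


Word: "team" (length 4)
Number of 2-grams = length - 2 + 1 = 4 - 2 + 1
= 3


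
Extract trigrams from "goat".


Word: "goat" (length 4)
Number of trigrams = 4 - 3 + 1 = 2
  Position 0: "goa"
  Position 1: "oat"
Trigrams = "goa", "oat"


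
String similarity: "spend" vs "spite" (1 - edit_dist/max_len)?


Word 1: "spend" (length 5)
Word 2: "spite" (length 5)
One optimal edit sequence:
  1. keep 's'
  2. keep 'p'
  3. substitute 'e' -> 'i'  (+1)
  4. substitute 'n' -> 't'  (+1)
  5. substitute 'd' -> 'e'  (+1)
Edit distance = 3
Max length = max(5, 5) = 5
Similarity = 1 - 3/5
= 0.4000


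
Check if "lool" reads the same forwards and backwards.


Word: "lool"
Reversed: "lool"
Forward == Backward? lool == lool
Palindrome = Yes


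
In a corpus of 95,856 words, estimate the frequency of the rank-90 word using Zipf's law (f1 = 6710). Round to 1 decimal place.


Zipf's law: f(r) = f(1) / r
f(1) = 6710
f(90) = 6710 / 90
= 74.6 occurrences


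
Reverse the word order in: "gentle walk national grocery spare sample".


Original: "gentle walk national grocery spare sample"
Words (1..n): gentle | walk | national | grocery | spare | sample
Reversed (n..1): sample | spare | grocery | national | walk | gentle
Result = "sample spare grocery national walk gentle"


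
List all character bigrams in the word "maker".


Word: "maker" (length 5)
Number of bigrams = 5 - 2 + 1 = 4
  Position 0: "ma"
  Position 1: "ak"
  Position 2: "ke"
  Position 3: "er"
Bigrams = "ma", "ak", "ke", "er"


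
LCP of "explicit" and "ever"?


Word 1: "explicit"
Word 2: "ever"
Comparing from start:
  Pos 0: 'e' == 'e'
  Pos 1: 'x' != 'v' (stop)
LCP = "e" (length 1)


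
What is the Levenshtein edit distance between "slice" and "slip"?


Word 1: "slice" (length 5)
Word 2: "slip" (length 4)
One optimal edit sequence (insert/delete/substitute each cost 1):
  1. keep 's'
  2. keep 'l'
  3. keep 'i'
  4. delete 'c'  (+1)
  5. substitute 'e' -> 'p'  (+1)
Total edit operations: 2
Edit distance = 2


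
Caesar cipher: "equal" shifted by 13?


Word: "equal"
Shift: 13
Each letter → (letter + shift) mod 26:
  'e' (4) + 13 = 17 → 'r'
  'q' (16) + 13 = 3 → 'd'
  'u' (20) + 13 = 7 → 'h'
  'a' (0) + 13 = 13 → 'n'
  'l' (11) + 13 = 24 → 'y'
Result = "rdhny"


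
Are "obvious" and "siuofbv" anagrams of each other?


Word 1: "obvious" → sorted: bioosuv
Word 2: "siuofbv" → sorted: bfiosuv
Same letters? bioosuv != bfiosuv
Anagram = No


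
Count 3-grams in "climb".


Word: "climb" (length 5)
Number of 3-grams = length - 3 + 1 = 5 - 3 + 1
= 3


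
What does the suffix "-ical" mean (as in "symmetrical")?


Suffix: -ical
Example: symmetrical (symmetry + -ical, with a spelling change)
Meaning = relating to


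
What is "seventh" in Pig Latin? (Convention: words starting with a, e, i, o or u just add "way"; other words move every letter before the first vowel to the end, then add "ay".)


Word: "seventh"
Starts with consonant(s) → move to end, add 'ay'
Consonant cluster: "s"
Pig Latin = "eventhsay"


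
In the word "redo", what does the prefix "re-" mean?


Prefix: re-
As in: redo -> re- + do
Meaning = again


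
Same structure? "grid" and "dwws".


Pattern of "grid": [0, 1, 2, 3]
Pattern of "dwws": [0, 1, 1, 2]
Patterns do not match
Same pattern = No


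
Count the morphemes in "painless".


Word: "painless"
Morphemes: pain + -less
Each morpheme carries meaning
= 2 morphemes


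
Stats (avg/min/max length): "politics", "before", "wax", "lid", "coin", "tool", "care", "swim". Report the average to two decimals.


Lengths: "politics"=8, "before"=6, "wax"=3, "lid"=3, "coin"=4, "tool"=4, "care"=4, "swim"=4
Sum = 36, Count = 8
Average = 36/8 = 4.50
= avg=4.50, min=3, max=8


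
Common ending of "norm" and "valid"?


Word 1: "norm"
Word 2: "valid"
Comparing from end:
  Pos -1: 'm' != 'd' (stop)
LCS = "" (length 0)


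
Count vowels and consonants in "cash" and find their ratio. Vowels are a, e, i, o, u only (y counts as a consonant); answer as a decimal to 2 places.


Word: "cash"
Vowels (a,e,i,o,u): 1
Consonants: 3
Ratio = 1/3
= 0.33


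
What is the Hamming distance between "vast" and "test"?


Comparing character by character (same length = 4):
  Pos 0: 'v' vs 't' !=
  Pos 1: 'a' vs 'e' !=
  Pos 2: 's' vs 's' =
  Pos 3: 't' vs 't' =
Hamming distance = 2


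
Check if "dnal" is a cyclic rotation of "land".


Word: "land", Candidate: "dnal"
Method: check if candidate is substring of word+word
"landland" contains "dnal"? No
Is rotation = No


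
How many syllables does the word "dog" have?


Word: "dog"
Syllable breakdown: dog
Counting: 1 part
= 1 syllable


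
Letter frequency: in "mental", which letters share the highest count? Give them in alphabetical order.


Word: "mental"
Letter counts:
  'a': 1
  'e': 1
  'l': 1
  'm': 1
  'n': 1
  't': 1
Maximum count = 1
Most frequent = 'a', 'e', 'l', 'm', 'n', 't' (1 time each)


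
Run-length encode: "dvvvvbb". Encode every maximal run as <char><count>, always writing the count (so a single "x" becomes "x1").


String: "dvvvvbb"
Scanning for consecutive runs:
  'd' x 1
  'v' x 4
  'b' x 2
RLE = "d1v4b2"


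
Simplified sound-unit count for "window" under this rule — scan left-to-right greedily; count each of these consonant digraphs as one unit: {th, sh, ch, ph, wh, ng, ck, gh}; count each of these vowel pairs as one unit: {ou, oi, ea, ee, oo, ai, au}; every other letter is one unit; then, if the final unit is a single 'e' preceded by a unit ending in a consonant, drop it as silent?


Word: "window" (6 letters)
Left-to-right scan:
  (1) 'w' (letter)
  (2) 'i' (letter)
  (3) 'n' (letter)
  (4) 'd' (letter)
  (5) 'o' (letter)
  (6) 'w' (letter)
Units from scan: 6
Sound units = 6 units


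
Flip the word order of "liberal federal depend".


Original: "liberal federal depend"
Words (1..n): liberal | federal | depend
Reversed (n..1): depend | federal | liberal
Result = "depend federal liberal"


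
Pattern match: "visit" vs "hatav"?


Pattern of "visit": [0, 1, 2, 1, 3]
Pattern of "hatav": [0, 1, 2, 1, 3]
Patterns match
Same pattern = Yes


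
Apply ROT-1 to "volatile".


Word: "volatile"
Shift: 1
Each letter → (letter + shift) mod 26:
  'v' (21) + 1 = 22 → 'w'
  'o' (14) + 1 = 15 → 'p'
  'l' (11) + 1 = 12 → 'm'
  'a' (0) + 1 = 1 → 'b'
  't' (19) + 1 = 20 → 'u'
  'i' (8) + 1 = 9 → 'j'
  'l' (11) + 1 = 12 → 'm'
  'e' (4) + 1 = 5 → 'f'
Result = "wpmbujmf"


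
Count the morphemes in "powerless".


Word: "powerless"
Morphemes: power / -less
Each morpheme carries meaning
= 2 morphemes


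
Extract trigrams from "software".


Word: "software" (length 8)
Number of trigrams = 8 - 3 + 1 = 6
  Position 0: "sof"
  Position 1: "oft"
  Position 2: "ftw"
  Position 3: "twa"
  Position 4: "war"
  Position 5: "are"
Trigrams = "sof", "oft", "ftw", "twa", "war", "are"


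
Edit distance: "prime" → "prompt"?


Word 1: "prime" (length 5)
Word 2: "prompt" (length 6)
One optimal edit sequence (insert/delete/substitute each cost 1):
  1. keep 'p'
  2. keep 'r'
  3. substitute 'i' -> 'o'  (+1)
  4. keep 'm'
  5. insert 'p'  (+1)
  6. substitute 'e' -> 't'  (+1)
Total edit operations: 3
Edit distance = 3


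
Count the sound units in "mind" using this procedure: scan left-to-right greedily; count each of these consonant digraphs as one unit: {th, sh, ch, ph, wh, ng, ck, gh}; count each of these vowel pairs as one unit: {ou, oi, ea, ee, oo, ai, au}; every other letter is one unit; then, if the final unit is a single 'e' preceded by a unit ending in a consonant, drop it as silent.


Word: "mind" (4 letters)
Left-to-right scan:
  1. 'm' (letter)
  2. 'i' (letter)
  3. 'n' (letter)
  4. 'd' (letter)
Units from scan: 4
Sound units = 4 units


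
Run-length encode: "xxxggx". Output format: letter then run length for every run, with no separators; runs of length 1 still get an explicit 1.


String: "xxxggx"
Scanning for consecutive runs:
  'x' x 3
  'g' x 2
  'x' x 1
RLE = "x3g2x1"


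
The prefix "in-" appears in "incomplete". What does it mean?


Prefix: in-
As in: incomplete -> in- + complete
Meaning = not / into


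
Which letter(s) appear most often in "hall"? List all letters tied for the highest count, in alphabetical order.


Word: "hall"
Letter counts:
  'a': 1
  'h': 1
  'l': 2
Maximum count = 2
Most frequent = 'l' (2 times each)


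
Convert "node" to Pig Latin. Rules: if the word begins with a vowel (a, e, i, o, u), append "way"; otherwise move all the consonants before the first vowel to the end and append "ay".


Word: "node"
Starts with consonant(s) → move to end, add 'ay'
Consonant cluster: "n"
Pig Latin = "odenay"


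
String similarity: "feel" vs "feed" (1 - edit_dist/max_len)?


Word 1: "feel" (length 4)
Word 2: "feed" (length 4)
One optimal edit sequence:
  1. keep 'f'
  2. keep 'e'
  3. keep 'e'
  4. substitute 'l' -> 'd'  (+1)
Edit distance = 1
Max length = max(4, 4) = 4
Similarity = 1 - 1/4
= 0.7500


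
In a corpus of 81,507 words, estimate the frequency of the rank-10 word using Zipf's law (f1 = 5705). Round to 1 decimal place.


Zipf's law: f(r) = f(1) / r
f(1) = 5705
f(10) = 5705 / 10
= 570.5 occurrences


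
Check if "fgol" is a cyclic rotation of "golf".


Word: "golf", Candidate: "fgol"
Method: check if candidate is substring of word+word
"golfgolf" contains "fgol"? Yes
Is rotation = Yes


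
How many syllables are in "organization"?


Word: "organization"
Syllable breakdown: or · gan · i · za · tion
Counting: 5 parts
= 5 syllables


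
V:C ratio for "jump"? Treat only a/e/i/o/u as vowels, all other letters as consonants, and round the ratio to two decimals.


Word: "jump"
Vowels (a,e,i,o,u): 1
Consonants: 3
Ratio = 1/3
= 0.33


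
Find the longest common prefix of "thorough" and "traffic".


Word 1: "thorough"
Word 2: "traffic"
Comparing from start:
  Pos 0: 't' == 't'
  Pos 1: 'h' != 'r' (stop)
LCP = "t" (length 1)


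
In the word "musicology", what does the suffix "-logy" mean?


Suffix: -logy
Example: musicology = music + -logy, with a spelling change
Meaning = study of


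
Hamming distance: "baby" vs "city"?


Comparing character by character (same length = 4):
  Pos 0: 'b' vs 'c' !=
  Pos 1: 'a' vs 'i' !=
  Pos 2: 'b' vs 't' !=
  Pos 3: 'y' vs 'y' =
Hamming distance = 3


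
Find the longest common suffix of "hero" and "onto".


Word 1: "hero"
Word 2: "onto"
Comparing from end:
  Pos -1: 'o' == 'o'
  Pos -2: 'r' != 't' (stop)
LCS = "o" (length 1)


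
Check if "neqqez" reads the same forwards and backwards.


Word: "neqqez"
Reversed: "zeqqen"
Forward == Backward? neqqez != zeqqen
Palindrome = No


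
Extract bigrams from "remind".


Word: "remind" (length 6)
Number of bigrams = 6 - 2 + 1 = 5
  Position 0: "re"
  Position 1: "em"
  Position 2: "mi"
  Position 3: "in"
  Position 4: "nd"
Bigrams = "re", "em", "mi", "in", "nd"


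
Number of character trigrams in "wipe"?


Word: "wipe" (length 4)
Number of 3-grams = length - 3 + 1 = 4 - 3 + 1
= 2


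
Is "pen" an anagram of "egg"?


Word 1: "egg" → sorted: egg
Word 2: "pen" → sorted: enp
Same letters? egg != enp
Anagram = No


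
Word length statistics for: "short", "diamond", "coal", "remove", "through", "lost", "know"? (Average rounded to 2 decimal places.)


Lengths: "short"=5, "diamond"=7, "coal"=4, "remove"=6, "through"=7, "lost"=4, "know"=4
Sum = 37, Count = 7
Average = 37/7 = 5.29
= avg=5.29, min=4, max=7


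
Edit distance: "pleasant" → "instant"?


Word 1: "pleasant" (length 8)
Word 2: "instant" (length 7)
One optimal edit sequence (insert/delete/substitute each cost 1):
  1. delete 'p'  (+1)
  2. substitute 'l' -> 'i'  (+1)
  3. substitute 'e' -> 'n'  (+1)
  4. substitute 'a' -> 's'  (+1)
  5. substitute 's' -> 't'  (+1)
  6. keep 'a'
  7. keep 'n'
  8. keep 't'
Total edit operations: 5
Edit distance = 5


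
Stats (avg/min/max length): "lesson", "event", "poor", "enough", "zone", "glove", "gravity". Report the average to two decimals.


Lengths: "lesson"=6, "event"=5, "poor"=4, "enough"=6, "zone"=4, "glove"=5, "gravity"=7
Sum = 37, Count = 7
Average = 37/7 = 5.29
= avg=5.29, min=4, max=7


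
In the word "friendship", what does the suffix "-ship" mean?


Suffix: -ship
Example: friendship (friend + -ship)
Meaning = state / position


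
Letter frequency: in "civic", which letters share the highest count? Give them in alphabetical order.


Word: "civic"
Letter counts:
  'c': 2
  'i': 2
  'v': 1
Maximum count = 2
Most frequent = 'c', 'i' (2 times each)


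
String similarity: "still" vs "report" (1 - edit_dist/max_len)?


Word 1: "still" (length 5)
Word 2: "report" (length 6)
One optimal edit sequence:
  1. insert 'r'  (+1)
  2. substitute 's' -> 'e'  (+1)
  3. substitute 't' -> 'p'  (+1)
  4. substitute 'i' -> 'o'  (+1)
  5. substitute 'l' -> 'r'  (+1)
  6. substitute 'l' -> 't'  (+1)
Edit distance = 6
Max length = max(5, 6) = 6
Similarity = 1 - 6/6
= 0.0000


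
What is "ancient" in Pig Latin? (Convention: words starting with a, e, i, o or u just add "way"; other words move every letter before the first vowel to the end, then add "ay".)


Word: "ancient"
Starts with vowel → add 'way'
Pig Latin = "ancientway"


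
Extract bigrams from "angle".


Word: "angle" (length 5)
Number of bigrams = 5 - 2 + 1 = 4
  Position 0: "an"
  Position 1: "ng"
  Position 2: "gl"
  Position 3: "le"
Bigrams = "an", "ng", "gl", "le"


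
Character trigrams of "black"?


Word: "black" (length 5)
Number of trigrams = 5 - 3 + 1 = 3
  Position 0: "bla"
  Position 1: "lac"
  Position 2: "ack"
Trigrams = "bla", "lac", "ack"


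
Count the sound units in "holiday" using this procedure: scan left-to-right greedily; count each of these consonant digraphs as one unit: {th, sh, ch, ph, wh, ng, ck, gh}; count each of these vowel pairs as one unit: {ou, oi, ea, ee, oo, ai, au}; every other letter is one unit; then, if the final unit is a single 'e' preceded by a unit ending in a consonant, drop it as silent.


Word: "holiday" (7 letters)
Left-to-right scan:
  (1) 'h' (letter)
  (2) 'o' (letter)
  (3) 'l' (letter)
  (4) 'i' (letter)
  (5) 'd' (letter)
  (6) 'a' (letter)
  (7) 'y' (letter)
Units from scan: 7
Sound units = 7 units


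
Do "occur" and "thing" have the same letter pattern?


Pattern of "occur": [0, 1, 1, 2, 3]
Pattern of "thing": [0, 1, 2, 3, 4]
Patterns do not match
Same pattern = No


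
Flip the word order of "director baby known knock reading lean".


Original: "director baby known knock reading lean"
Words (1..n): director | baby | known | knock | reading | lean
Reversed (n..1): lean | reading | knock | known | baby | director
Result = "lean reading knock known baby director"


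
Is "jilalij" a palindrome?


Word: "jilalij"
Reversed: "jilalij"
Forward == Backward? jilalij == jilalij
Palindrome = Yes


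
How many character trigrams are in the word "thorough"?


Word: "thorough" (length 8)
Number of 3-grams = length - 3 + 1 = 8 - 3 + 1
= 6


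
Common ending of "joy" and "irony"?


Word 1: "joy"
Word 2: "irony"
Comparing from end:
  Pos -1: 'y' == 'y'
  Pos -2: 'o' != 'n' (stop)
LCS = "y" (length 1)


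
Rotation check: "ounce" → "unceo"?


Word: "ounce", Candidate: "unceo"
Method: check if candidate is substring of word+word
"ounceounce" contains "unceo"? Yes
Is rotation = Yes


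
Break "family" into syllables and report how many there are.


Word: "family"
Syllable breakdown: fam-i-ly
Counting: 3 parts
= 3 syllables


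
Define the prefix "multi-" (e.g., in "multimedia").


Prefix: multi-
As in: multimedia -> multi- + media
Meaning = many


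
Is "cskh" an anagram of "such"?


Word 1: "such" → sorted: chsu
Word 2: "cskh" → sorted: chks
Same letters? chsu != chks
Anagram = No


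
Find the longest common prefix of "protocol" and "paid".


Word 1: "protocol"
Word 2: "paid"
Comparing from start:
  Pos 0: 'p' == 'p'
  Pos 1: 'r' != 'a' (stop)
LCP = "p" (length 1)


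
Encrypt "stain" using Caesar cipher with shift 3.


Word: "stain"
Shift: 3
Each letter → (letter + shift) mod 26:
  's' (18) + 3 = 21 → 'v'
  't' (19) + 3 = 22 → 'w'
  'a' (0) + 3 = 3 → 'd'
  'i' (8) + 3 = 11 → 'l'
  'n' (13) + 3 = 16 → 'q'
Result = "vwdlq"


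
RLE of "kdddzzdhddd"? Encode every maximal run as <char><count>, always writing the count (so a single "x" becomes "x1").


String: "kdddzzdhddd"
Scanning for consecutive runs:
  'k' x 1
  'd' x 3
  'z' x 2
  'd' x 1
  'h' x 1
  'd' x 3
RLE = "k1d3z2d1h1d3"


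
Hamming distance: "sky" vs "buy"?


Comparing character by character (same length = 3):
  Pos 0: 's' vs 'b' !=
  Pos 1: 'k' vs 'u' !=
  Pos 2: 'y' vs 'y' =
Hamming distance = 2


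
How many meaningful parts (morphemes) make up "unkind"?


Word: "unkind"
Morphemes: un- + kind
Each morpheme carries meaning
= 2 morphemes


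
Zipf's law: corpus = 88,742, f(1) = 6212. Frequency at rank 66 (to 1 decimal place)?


Zipf's law: f(r) = f(1) / r
f(1) = 6212
f(66) = 6212 / 66
= 94.1 occurrences


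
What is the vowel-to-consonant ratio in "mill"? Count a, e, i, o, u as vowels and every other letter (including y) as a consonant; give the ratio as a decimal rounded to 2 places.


Word: "mill"
Vowels (a,e,i,o,u): 1
Consonants: 3
Ratio = 1/3
= 0.33


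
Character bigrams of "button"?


Word: "button" (length 6)
Number of bigrams = 6 - 2 + 1 = 5
  Position 0: "bu"
  Position 1: "ut"
  Position 2: "tt"
  Position 3: "to"
  Position 4: "on"
Bigrams = "bu", "ut", "tt", "to", "on"


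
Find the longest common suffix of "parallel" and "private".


Word 1: "parallel"
Word 2: "private"
Comparing from end:
  Pos -1: 'l' != 'e' (stop)
LCS = "" (length 0)


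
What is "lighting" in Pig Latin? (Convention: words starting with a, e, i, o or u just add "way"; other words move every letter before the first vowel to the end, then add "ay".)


Word: "lighting"
Starts with consonant(s) → move to end, add 'ay'
Consonant cluster: "l"
Pig Latin = "ightinglay"


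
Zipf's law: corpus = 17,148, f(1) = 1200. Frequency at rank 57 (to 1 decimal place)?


Zipf's law: f(r) = f(1) / r
f(1) = 1200
f(57) = 1200 / 57
= 21.1 occurrences


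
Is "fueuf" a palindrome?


Word: "fueuf"
Reversed: "fueuf"
Forward == Backward? fueuf == fueuf
Palindrome = Yes


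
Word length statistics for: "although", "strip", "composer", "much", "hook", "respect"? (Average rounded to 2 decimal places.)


Lengths: "although"=8, "strip"=5, "composer"=8, "much"=4, "hook"=4, "respect"=7
Sum = 36, Count = 6
Average = 36/6 = 6.00
= avg=6.00, min=4, max=8


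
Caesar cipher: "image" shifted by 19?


Word: "image"
Shift: 19
Each letter → (letter + shift) mod 26:
  'i' (8) + 19 = 1 → 'b'
  'm' (12) + 19 = 5 → 'f'
  'a' (0) + 19 = 19 → 't'
  'g' (6) + 19 = 25 → 'z'
  'e' (4) + 19 = 23 → 'x'
Result = "bftzx"


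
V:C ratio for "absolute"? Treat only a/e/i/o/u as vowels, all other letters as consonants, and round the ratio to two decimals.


Word: "absolute"
Vowels (a,e,i,o,u): 4
Consonants: 4
Ratio = 4/4
= 1.00


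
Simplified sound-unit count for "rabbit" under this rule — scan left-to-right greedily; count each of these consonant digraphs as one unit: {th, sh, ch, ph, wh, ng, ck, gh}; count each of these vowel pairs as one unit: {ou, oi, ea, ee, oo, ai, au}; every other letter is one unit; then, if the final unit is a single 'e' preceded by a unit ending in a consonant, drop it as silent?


Word: "rabbit" (6 letters)
Left-to-right scan:
  [1] 'r' (letter)
  [2] 'a' (letter)
  [3] 'b' (letter)
  [4] 'b' (letter)
  [5] 'i' (letter)
  [6] 't' (letter)
Units from scan: 6
Sound units = 6 units


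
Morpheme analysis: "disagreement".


Word: "disagreement"
Morphemes: dis- | agree | -ment
Each morpheme carries meaning
= 3 morphemes


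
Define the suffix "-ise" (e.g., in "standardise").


Suffix: -ise
As in: standardise -> standard + -ise
Meaning = to make


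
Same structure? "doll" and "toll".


Pattern of "doll": [0, 1, 2, 2]
Pattern of "toll": [0, 1, 2, 2]
Patterns match
Same pattern = Yes


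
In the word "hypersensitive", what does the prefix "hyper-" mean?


Prefix: hyper-
Example: hypersensitive (hyper- + sensitive)
Meaning = over / excessive


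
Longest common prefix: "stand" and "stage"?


Word 1: "stand"
Word 2: "stage"
Comparing from start:
  Pos 0: 's' == 's'
  Pos 1: 't' == 't'
  Pos 2: 'a' == 'a'
  Pos 3: 'n' != 'g' (stop)
LCP = "sta" (length 3)


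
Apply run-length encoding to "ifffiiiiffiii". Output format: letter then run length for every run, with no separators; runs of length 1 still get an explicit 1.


String: "ifffiiiiffiii"
Scanning for consecutive runs:
  'i' x 1
  'f' x 3
  'i' x 4
  'f' x 2
  'i' x 3
RLE = "i1f3i4f2i3"


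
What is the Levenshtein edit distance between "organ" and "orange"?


Word 1: "organ" (length 5)
Word 2: "orange" (length 6)
One optimal edit sequence (insert/delete/substitute each cost 1):
  1. keep 'o'
  2. keep 'r'
  3. delete 'g'  (+1)
  4. keep 'a'
  5. keep 'n'
  6. insert 'g'  (+1)
  7. insert 'e'  (+1)
Total edit operations: 3
Edit distance = 3


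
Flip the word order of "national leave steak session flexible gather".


Original: "national leave steak session flexible gather"
Words (1..n): national | leave | steak | session | flexible | gather
Reversed (n..1): gather | flexible | session | steak | leave | national
Result = "gather flexible session steak leave national"


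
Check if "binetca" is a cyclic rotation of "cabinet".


Word: "cabinet", Candidate: "binetca"
Method: check if candidate is substring of word+word
"cabinetcabinet" contains "binetca"? Yes
Is rotation = Yes


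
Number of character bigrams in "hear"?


Word: "hear" (length 4)
Number of 2-grams = length - 2 + 1 = 4 - 2 + 1
= 3


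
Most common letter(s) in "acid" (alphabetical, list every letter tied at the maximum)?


Word: "acid"
Letter counts:
  'a': 1
  'c': 1
  'd': 1
  'i': 1
Maximum count = 1
Most frequent = 'a', 'c', 'd', 'i' (1 time each)


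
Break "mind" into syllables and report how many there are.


Word: "mind"
Syllable breakdown: mind
Counting: 1 part
= 1 syllable


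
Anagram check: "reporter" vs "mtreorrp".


Word 1: "reporter" → sorted: eeoprrrt
Word 2: "mtreorrp" → sorted: emoprrrt
Same letters? eeoprrrt != emoprrrt
Anagram = No


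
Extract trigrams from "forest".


Word: "forest" (length 6)
Number of trigrams = 6 - 3 + 1 = 4
  Position 0: "for"
  Position 1: "ore"
  Position 2: "res"
  Position 3: "est"
Trigrams = "for", "ore", "res", "est"


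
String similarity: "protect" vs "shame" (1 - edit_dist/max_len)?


Word 1: "protect" (length 7)
Word 2: "shame" (length 5)
One optimal edit sequence:
  1. substitute 'p' -> 's'  (+1)
  2. substitute 'r' -> 'h'  (+1)
  3. substitute 'o' -> 'a'  (+1)
  4. substitute 't' -> 'm'  (+1)
  5. keep 'e'
  6. delete 'c'  (+1)
  7. delete 't'  (+1)
Edit distance = 6
Max length = max(7, 5) = 7
Similarity = 1 - 6/7
= 0.1429


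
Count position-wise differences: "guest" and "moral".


Comparing character by character (same length = 5):
  Pos 0: 'g' vs 'm' !=
  Pos 1: 'u' vs 'o' !=
  Pos 2: 'e' vs 'r' !=
  Pos 3: 's' vs 'a' !=
  Pos 4: 't' vs 'l' !=
Hamming distance = 5


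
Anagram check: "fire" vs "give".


Word 1: "fire" → sorted: efir
Word 2: "give" → sorted: egiv
Same letters? efir != egiv
Anagram = No


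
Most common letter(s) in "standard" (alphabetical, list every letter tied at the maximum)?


Word: "standard"
Letter counts:
  'a': 2
  'd': 2
  'n': 1
  'r': 1
  's': 1
  't': 1
Maximum count = 2
Most frequent = 'a', 'd' (2 times each)


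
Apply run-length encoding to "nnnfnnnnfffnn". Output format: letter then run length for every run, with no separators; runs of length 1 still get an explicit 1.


String: "nnnfnnnnfffnn"
Scanning for consecutive runs:
  'n' x 3
  'f' x 1
  'n' x 4
  'f' x 3
  'n' x 2
RLE = "n3f1n4f3n2"


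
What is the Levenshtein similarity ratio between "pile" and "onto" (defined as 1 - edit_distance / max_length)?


Word 1: "pile" (length 4)
Word 2: "onto" (length 4)
One optimal edit sequence:
  1. substitute 'p' -> 'o'  (+1)
  2. substitute 'i' -> 'n'  (+1)
  3. substitute 'l' -> 't'  (+1)
  4. substitute 'e' -> 'o'  (+1)
Edit distance = 4
Max length = max(4, 4) = 4
Similarity = 1 - 4/4
= 0.0000


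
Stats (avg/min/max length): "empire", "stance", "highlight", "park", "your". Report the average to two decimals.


Lengths: "empire"=6, "stance"=6, "highlight"=9, "park"=4, "your"=4
Sum = 29, Count = 5
Average = 29/5 = 5.80
= avg=5.80, min=4, max=9


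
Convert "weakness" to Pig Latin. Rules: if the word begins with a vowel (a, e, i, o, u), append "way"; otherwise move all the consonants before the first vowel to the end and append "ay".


Word: "weakness"
Starts with consonant(s) → move to end, add 'ay'
Consonant cluster: "w"
Pig Latin = "eaknessway"


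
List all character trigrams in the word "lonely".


Word: "lonely" (length 6)
Number of trigrams = 6 - 3 + 1 = 4
  Position 0: "lon"
  Position 1: "one"
  Position 2: "nel"
  Position 3: "ely"
Trigrams = "lon", "one", "nel", "ely"


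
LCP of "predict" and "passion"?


Word 1: "predict"
Word 2: "passion"
Comparing from start:
  Pos 0: 'p' == 'p'
  Pos 1: 'r' != 'a' (stop)
LCP = "p" (length 1)


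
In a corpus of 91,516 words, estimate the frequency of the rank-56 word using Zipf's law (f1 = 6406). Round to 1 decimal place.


Zipf's law: f(r) = f(1) / r
f(1) = 6406
f(56) = 6406 / 56
= 114.4 occurrences


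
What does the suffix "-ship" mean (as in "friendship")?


Suffix: -ship
Example: friendship (friend + -ship)
Meaning = state / position


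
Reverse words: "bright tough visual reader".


Original: "bright tough visual reader"
Words (1..n): bright | tough | visual | reader
Reversed (n..1): reader | visual | tough | bright
Result = "reader visual tough bright"


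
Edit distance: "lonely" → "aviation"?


Word 1: "lonely" (length 6)
Word 2: "aviation" (length 8)
One optimal edit sequence (insert/delete/substitute each cost 1):
  1. insert 'a'  (+1)
  2. insert 'v'  (+1)
  3. substitute 'l' -> 'i'  (+1)
  4. substitute 'o' -> 'a'  (+1)
  5. substitute 'n' -> 't'  (+1)
  6. substitute 'e' -> 'i'  (+1)
  7. substitute 'l' -> 'o'  (+1)
  8. substitute 'y' -> 'n'  (+1)
Total edit operations: 8
Edit distance = 8


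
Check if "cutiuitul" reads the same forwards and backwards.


Word: "cutiuitul"
Reversed: "lutiuituc"
Forward == Backward? cutiuitul != lutiuituc
Palindrome = No


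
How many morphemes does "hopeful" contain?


Word: "hopeful"
Morphemes: hope | -ful
Each morpheme carries meaning
= 2 morphemes


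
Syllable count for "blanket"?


Word: "blanket"
Syllable breakdown: blan / ket
Counting: 2 parts
= 2 syllables


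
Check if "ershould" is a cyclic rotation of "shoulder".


Word: "shoulder", Candidate: "ershould"
Method: check if candidate is substring of word+word
"shouldershoulder" contains "ershould"? Yes
Is rotation = Yes


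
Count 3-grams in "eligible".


Word: "eligible" (length 8)
Number of 3-grams = length - 3 + 1 = 8 - 3 + 1
= 6


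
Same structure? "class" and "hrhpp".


Pattern of "class": [0, 1, 2, 3, 3]
Pattern of "hrhpp": [0, 1, 0, 2, 2]
Patterns do not match
Same pattern = No
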